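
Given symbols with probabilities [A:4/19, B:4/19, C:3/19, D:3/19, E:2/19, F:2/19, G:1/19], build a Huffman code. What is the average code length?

Huffman tree construction:
Combine smallest probabilities repeatedly
Resulting codes:
  A: 00 (length 2)
  B: 01 (length 2)
  C: 101 (length 3)
  D: 110 (length 3)
  E: 1111 (length 4)
  F: 100 (length 3)
  G: 1110 (length 4)
Average length = Σ p(s) × length(s) = 2.7368 bits


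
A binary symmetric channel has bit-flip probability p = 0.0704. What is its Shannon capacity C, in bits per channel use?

For BSC with error probability p:
C = 1 - H(p) where H(p) is binary entropy
H(0.0704) = -0.0704 × log₂(0.0704) - 0.9296 × log₂(0.9296)
H(p) = 0.3674
C = 1 - 0.3674 = 0.6326 bits/use


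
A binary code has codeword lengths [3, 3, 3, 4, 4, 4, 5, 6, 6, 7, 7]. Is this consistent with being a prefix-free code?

Kraft inequality: Σ 2^(-l_i) ≤ 1 for prefix-free code
Calculating: 2^(-3) + 2^(-3) + 2^(-3) + 2^(-4) + 2^(-4) + 2^(-4) + 2^(-5) + 2^(-6) + 2^(-6) + 2^(-7) + 2^(-7)
= 0.125 + 0.125 + 0.125 + 0.0625 + 0.0625 + 0.0625 + 0.03125 + 0.015625 + 0.015625 + 0.0078125 + 0.0078125
= 0.6406
Since 0.6406 ≤ 1, prefix-free code exists


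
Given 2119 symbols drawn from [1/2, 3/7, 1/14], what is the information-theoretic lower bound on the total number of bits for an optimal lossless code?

Entropy H = 1.2958 bits/symbol
Minimum bits = H × n = 1.2958 × 2119
= 2745.88 bits


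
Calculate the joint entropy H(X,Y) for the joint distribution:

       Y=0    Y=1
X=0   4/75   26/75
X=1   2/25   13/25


H(X,Y) = -Σ p(x,y) log₂ p(x,y)
  p(0,0)=4/75: -0.0533 × log₂(0.0533) = 0.2255
  p(0,1)=26/75: -0.3467 × log₂(0.3467) = 0.5298
  p(1,0)=2/25: -0.0800 × log₂(0.0800) = 0.2915
  p(1,1)=13/25: -0.5200 × log₂(0.5200) = 0.4906
H(X,Y) = 1.5375 bits


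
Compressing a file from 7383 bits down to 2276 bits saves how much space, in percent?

Space savings = (1 - Compressed/Original) × 100%
= (1 - 2276/7383) × 100%
= 69.17%


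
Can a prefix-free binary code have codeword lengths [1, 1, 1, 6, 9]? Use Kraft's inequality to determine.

Kraft inequality: Σ 2^(-l_i) ≤ 1 for prefix-free code
Calculating: 2^(-1) + 2^(-1) + 2^(-1) + 2^(-6) + 2^(-9)
= 0.5 + 0.5 + 0.5 + 0.015625 + 0.001953125
= 1.5176
Since 1.5176 > 1, prefix-free code does not exist


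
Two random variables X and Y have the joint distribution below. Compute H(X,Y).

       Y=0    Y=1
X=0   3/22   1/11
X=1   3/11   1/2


H(X,Y) = -Σ p(x,y) log₂ p(x,y)
  p(0,0)=3/22: -0.1364 × log₂(0.1364) = 0.3920
  p(0,1)=1/11: -0.0909 × log₂(0.0909) = 0.3145
  p(1,0)=3/11: -0.2727 × log₂(0.2727) = 0.5112
  p(1,1)=1/2: -0.5000 × log₂(0.5000) = 0.5000
H(X,Y) = 1.7177 bits


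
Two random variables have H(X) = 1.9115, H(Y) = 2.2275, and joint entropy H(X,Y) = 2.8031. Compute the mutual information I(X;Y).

I(X;Y) = H(X) + H(Y) - H(X,Y)
I(X;Y) = 1.9115 + 2.2275 - 2.8031 = 1.3359 bits


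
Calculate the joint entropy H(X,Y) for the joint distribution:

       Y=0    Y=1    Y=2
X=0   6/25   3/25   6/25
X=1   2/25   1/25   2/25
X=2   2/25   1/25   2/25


H(X,Y) = -Σ p(x,y) log₂ p(x,y)
  p(0,0)=6/25: -0.2400 × log₂(0.2400) = 0.4941
  p(0,1)=3/25: -0.1200 × log₂(0.1200) = 0.3671
  p(0,2)=6/25: -0.2400 × log₂(0.2400) = 0.4941
  p(1,0)=2/25: -0.0800 × log₂(0.0800) = 0.2915
  p(1,1)=1/25: -0.0400 × log₂(0.0400) = 0.1858
  p(1,2)=2/25: -0.0800 × log₂(0.0800) = 0.2915
  p(2,0)=2/25: -0.0800 × log₂(0.0800) = 0.2915
  p(2,1)=1/25: -0.0400 × log₂(0.0400) = 0.1858
  p(2,2)=2/25: -0.0800 × log₂(0.0800) = 0.2915
H(X,Y) = 2.8929 bits


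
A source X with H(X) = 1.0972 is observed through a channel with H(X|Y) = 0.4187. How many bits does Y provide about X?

I(X;Y) = H(X) - H(X|Y)
I(X;Y) = 1.0972 - 0.4187 = 0.6785 bits


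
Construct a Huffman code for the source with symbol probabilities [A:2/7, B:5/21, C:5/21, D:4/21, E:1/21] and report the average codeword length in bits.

Huffman tree construction:
Combine smallest probabilities repeatedly
Resulting codes:
  A: 11 (length 2)
  B: 00 (length 2)
  C: 01 (length 2)
  D: 101 (length 3)
  E: 100 (length 3)
Average length = Σ p(s) × length(s) = 2.2381 bits


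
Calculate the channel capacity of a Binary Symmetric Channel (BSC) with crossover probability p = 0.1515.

For BSC with error probability p:
C = 1 - H(p) where H(p) is binary entropy
H(0.1515) = -0.1515 × log₂(0.1515) - 0.8485 × log₂(0.8485)
H(p) = 0.6136
C = 1 - 0.6136 = 0.3864 bits/use


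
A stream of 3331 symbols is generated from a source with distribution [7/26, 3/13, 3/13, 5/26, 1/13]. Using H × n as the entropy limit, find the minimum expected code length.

Entropy H = 2.2281 bits/symbol
Minimum bits = H × n = 2.2281 × 3331
= 7421.82 bits


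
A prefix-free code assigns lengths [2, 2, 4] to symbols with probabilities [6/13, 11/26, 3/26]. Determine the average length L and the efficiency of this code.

Average length L = Σ p_i × l_i = 2.2308 bits
Entropy H = 1.3994 bits
Efficiency η = H/L × 100% = 62.73%


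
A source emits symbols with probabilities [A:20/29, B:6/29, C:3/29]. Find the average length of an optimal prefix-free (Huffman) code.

Huffman tree construction:
Combine smallest probabilities repeatedly
Resulting codes:
  A: 1 (length 1)
  B: 01 (length 2)
  C: 00 (length 2)
Average length = Σ p(s) × length(s) = 1.3103 bits


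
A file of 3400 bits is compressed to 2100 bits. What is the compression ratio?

Compression ratio = Original / Compressed
= 3400 / 2100 = 1.62:1


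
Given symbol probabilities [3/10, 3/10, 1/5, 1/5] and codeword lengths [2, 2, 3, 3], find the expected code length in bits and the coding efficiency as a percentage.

Average length L = Σ p_i × l_i = 2.4000 bits
Entropy H = 1.9710 bits
Efficiency η = H/L × 100% = 82.12%


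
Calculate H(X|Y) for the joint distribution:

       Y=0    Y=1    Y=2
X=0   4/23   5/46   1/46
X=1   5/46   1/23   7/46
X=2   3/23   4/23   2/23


H(X|Y) = Σ_y p(y) H(X|Y=y)
  p(Y=0) = 19/46, H(X|Y=0) = 1.5574
  p(Y=1) = 15/46, H(X|Y=1) = 1.3996
  p(Y=2) = 6/23, H(X|Y=2) = 1.2807
H(X|Y) = 0.4130×1.5574 + 0.3261×1.3996 + 0.2609×1.2807 = 1.4338 bits


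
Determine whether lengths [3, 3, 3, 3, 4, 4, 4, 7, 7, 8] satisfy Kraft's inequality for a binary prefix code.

Kraft inequality: Σ 2^(-l_i) ≤ 1 for prefix-free code
Calculating: 2^(-3) + 2^(-3) + 2^(-3) + 2^(-3) + 2^(-4) + 2^(-4) + 2^(-4) + 2^(-7) + 2^(-7) + 2^(-8)
= 0.125 + 0.125 + 0.125 + 0.125 + 0.0625 + 0.0625 + 0.0625 + 0.0078125 + 0.0078125 + 0.00390625
= 0.7070
Since 0.7070 ≤ 1, prefix-free code exists


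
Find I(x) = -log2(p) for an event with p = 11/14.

Information content I(x) = -log₂(p(x))
I = -log₂(11/14) = -log₂(0.7857)
I = 0.3479 bits


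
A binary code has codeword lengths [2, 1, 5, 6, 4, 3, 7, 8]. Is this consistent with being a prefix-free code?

Kraft inequality: Σ 2^(-l_i) ≤ 1 for prefix-free code
Calculating: 2^(-2) + 2^(-1) + 2^(-5) + 2^(-6) + 2^(-4) + 2^(-3) + 2^(-7) + 2^(-8)
= 0.25 + 0.5 + 0.03125 + 0.015625 + 0.0625 + 0.125 + 0.0078125 + 0.00390625
= 0.9961
Since 0.9961 ≤ 1, prefix-free code exists


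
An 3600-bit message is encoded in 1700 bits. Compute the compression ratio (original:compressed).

Compression ratio = Original / Compressed
= 3600 / 1700 = 2.12:1


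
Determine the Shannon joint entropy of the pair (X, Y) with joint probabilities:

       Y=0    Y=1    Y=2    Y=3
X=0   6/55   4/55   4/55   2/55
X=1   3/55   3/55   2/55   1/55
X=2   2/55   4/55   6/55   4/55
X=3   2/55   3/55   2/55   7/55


H(X,Y) = -Σ p(x,y) log₂ p(x,y)
  p(0,0)=6/55: -0.1091 × log₂(0.1091) = 0.3487
  p(0,1)=4/55: -0.0727 × log₂(0.0727) = 0.2750
  p(0,2)=4/55: -0.0727 × log₂(0.0727) = 0.2750
  p(0,3)=2/55: -0.0364 × log₂(0.0364) = 0.1739
  p(1,0)=3/55: -0.0545 × log₂(0.0545) = 0.2289
  p(1,1)=3/55: -0.0545 × log₂(0.0545) = 0.2289
  p(1,2)=2/55: -0.0364 × log₂(0.0364) = 0.1739
  p(1,3)=1/55: -0.0182 × log₂(0.0182) = 0.1051
  p(2,0)=2/55: -0.0364 × log₂(0.0364) = 0.1739
  p(2,1)=4/55: -0.0727 × log₂(0.0727) = 0.2750
  p(2,2)=6/55: -0.1091 × log₂(0.1091) = 0.3487
  p(2,3)=4/55: -0.0727 × log₂(0.0727) = 0.2750
  p(3,0)=2/55: -0.0364 × log₂(0.0364) = 0.1739
  p(3,1)=3/55: -0.0545 × log₂(0.0545) = 0.2289
  p(3,2)=2/55: -0.0364 × log₂(0.0364) = 0.1739
  p(3,3)=7/55: -0.1273 × log₂(0.1273) = 0.3785
H(X,Y) = 3.8371 bits


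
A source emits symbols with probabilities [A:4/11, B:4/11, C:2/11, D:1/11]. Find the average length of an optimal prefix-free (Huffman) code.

Huffman tree construction:
Combine smallest probabilities repeatedly
Resulting codes:
  A: 11 (length 2)
  B: 0 (length 1)
  C: 101 (length 3)
  D: 100 (length 3)
Average length = Σ p(s) × length(s) = 1.9091 bits


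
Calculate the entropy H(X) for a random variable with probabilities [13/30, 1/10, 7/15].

H(X) = -Σ p(x) log₂ p(x)
  -13/30 × log₂(13/30) = 0.5228
  -1/10 × log₂(1/10) = 0.3322
  -7/15 × log₂(7/15) = 0.5131
H(X) = 1.3681 bits


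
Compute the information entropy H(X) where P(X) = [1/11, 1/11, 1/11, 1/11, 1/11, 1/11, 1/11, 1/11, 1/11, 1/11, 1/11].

H(X) = -Σ p(x) log₂ p(x)
  -1/11 × log₂(1/11) = 0.3145
  -1/11 × log₂(1/11) = 0.3145
  -1/11 × log₂(1/11) = 0.3145
  -1/11 × log₂(1/11) = 0.3145
  -1/11 × log₂(1/11) = 0.3145
  -1/11 × log₂(1/11) = 0.3145
  -1/11 × log₂(1/11) = 0.3145
  -1/11 × log₂(1/11) = 0.3145
  -1/11 × log₂(1/11) = 0.3145
  -1/11 × log₂(1/11) = 0.3145
  -1/11 × log₂(1/11) = 0.3145
H(X) = 3.4594 bits


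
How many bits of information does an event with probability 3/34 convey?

Information content I(x) = -log₂(p(x))
I = -log₂(3/34) = -log₂(0.0882)
I = 3.5025 bits


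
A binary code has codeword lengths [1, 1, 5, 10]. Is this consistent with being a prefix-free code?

Kraft inequality: Σ 2^(-l_i) ≤ 1 for prefix-free code
Calculating: 2^(-1) + 2^(-1) + 2^(-5) + 2^(-10)
= 0.5 + 0.5 + 0.03125 + 0.0009765625
= 1.0322
Since 1.0322 > 1, prefix-free code does not exist


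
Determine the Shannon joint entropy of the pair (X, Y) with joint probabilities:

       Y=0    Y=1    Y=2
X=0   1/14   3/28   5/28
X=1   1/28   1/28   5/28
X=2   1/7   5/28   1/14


H(X,Y) = -Σ p(x,y) log₂ p(x,y)
  p(0,0)=1/14: -0.0714 × log₂(0.0714) = 0.2720
  p(0,1)=3/28: -0.1071 × log₂(0.1071) = 0.3453
  p(0,2)=5/28: -0.1786 × log₂(0.1786) = 0.4438
  p(1,0)=1/28: -0.0357 × log₂(0.0357) = 0.1717
  p(1,1)=1/28: -0.0357 × log₂(0.0357) = 0.1717
  p(1,2)=5/28: -0.1786 × log₂(0.1786) = 0.4438
  p(2,0)=1/7: -0.1429 × log₂(0.1429) = 0.4011
  p(2,1)=5/28: -0.1786 × log₂(0.1786) = 0.4438
  p(2,2)=1/14: -0.0714 × log₂(0.0714) = 0.2720
H(X,Y) = 2.9651 bits


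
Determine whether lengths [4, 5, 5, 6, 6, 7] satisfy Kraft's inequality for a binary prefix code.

Kraft inequality: Σ 2^(-l_i) ≤ 1 for prefix-free code
Calculating: 2^(-4) + 2^(-5) + 2^(-5) + 2^(-6) + 2^(-6) + 2^(-7)
= 0.0625 + 0.03125 + 0.03125 + 0.015625 + 0.015625 + 0.0078125
= 0.1641
Since 0.1641 ≤ 1, prefix-free code exists


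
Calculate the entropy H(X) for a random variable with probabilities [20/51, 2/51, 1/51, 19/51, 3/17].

H(X) = -Σ p(x) log₂ p(x)
  -20/51 × log₂(20/51) = 0.5296
  -2/51 × log₂(2/51) = 0.1832
  -1/51 × log₂(1/51) = 0.1112
  -19/51 × log₂(19/51) = 0.5307
  -3/17 × log₂(3/17) = 0.4416
H(X) = 1.7964 bits


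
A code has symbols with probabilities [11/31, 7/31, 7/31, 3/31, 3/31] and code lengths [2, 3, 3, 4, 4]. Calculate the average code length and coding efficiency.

Average length L = Σ p_i × l_i = 2.8387 bits
Entropy H = 2.1521 bits
Efficiency η = H/L × 100% = 75.81%


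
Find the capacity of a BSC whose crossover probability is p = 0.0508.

For BSC with error probability p:
C = 1 - H(p) where H(p) is binary entropy
H(0.0508) = -0.0508 × log₂(0.0508) - 0.9492 × log₂(0.9492)
H(p) = 0.2898
C = 1 - 0.2898 = 0.7102 bits/use


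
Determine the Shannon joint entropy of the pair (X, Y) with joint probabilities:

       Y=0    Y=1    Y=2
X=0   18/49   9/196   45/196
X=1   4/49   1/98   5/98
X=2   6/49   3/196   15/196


H(X,Y) = -Σ p(x,y) log₂ p(x,y)
  p(0,0)=18/49: -0.3673 × log₂(0.3673) = 0.5307
  p(0,1)=9/196: -0.0459 × log₂(0.0459) = 0.2041
  p(0,2)=45/196: -0.2296 × log₂(0.2296) = 0.4874
  p(1,0)=4/49: -0.0816 × log₂(0.0816) = 0.2951
  p(1,1)=1/98: -0.0102 × log₂(0.0102) = 0.0675
  p(1,2)=5/98: -0.0510 × log₂(0.0510) = 0.2190
  p(2,0)=6/49: -0.1224 × log₂(0.1224) = 0.3710
  p(2,1)=3/196: -0.0153 × log₂(0.0153) = 0.0923
  p(2,2)=15/196: -0.0765 × log₂(0.0765) = 0.2838
H(X,Y) = 2.5509 bits


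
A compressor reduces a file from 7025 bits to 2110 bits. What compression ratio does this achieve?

Compression ratio = Original / Compressed
= 7025 / 2110 = 3.33:1


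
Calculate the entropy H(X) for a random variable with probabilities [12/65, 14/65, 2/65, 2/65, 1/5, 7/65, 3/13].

H(X) = -Σ p(x) log₂ p(x)
  -12/65 × log₂(12/65) = 0.4500
  -14/65 × log₂(14/65) = 0.4771
  -2/65 × log₂(2/65) = 0.1545
  -2/65 × log₂(2/65) = 0.1545
  -1/5 × log₂(1/5) = 0.4644
  -7/65 × log₂(7/65) = 0.3462
  -3/13 × log₂(3/13) = 0.4882
H(X) = 2.5349 bits


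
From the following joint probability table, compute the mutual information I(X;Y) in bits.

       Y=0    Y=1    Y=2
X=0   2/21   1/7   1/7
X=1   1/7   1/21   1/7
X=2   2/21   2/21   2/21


H(X) = 1.5751, H(Y) = 1.5751, H(X,Y) = 3.1057
I(X;Y) = H(X) + H(Y) - H(X,Y) = 0.0446 bits


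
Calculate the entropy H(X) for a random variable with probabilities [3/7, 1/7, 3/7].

H(X) = -Σ p(x) log₂ p(x)
  -3/7 × log₂(3/7) = 0.5239
  -1/7 × log₂(1/7) = 0.4011
  -3/7 × log₂(3/7) = 0.5239
H(X) = 1.4488 bits


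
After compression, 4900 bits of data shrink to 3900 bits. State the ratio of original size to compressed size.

Compression ratio = Original / Compressed
= 4900 / 3900 = 1.26:1


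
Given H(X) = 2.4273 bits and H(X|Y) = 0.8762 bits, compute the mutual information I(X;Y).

I(X;Y) = H(X) - H(X|Y)
I(X;Y) = 2.4273 - 0.8762 = 1.5511 bits


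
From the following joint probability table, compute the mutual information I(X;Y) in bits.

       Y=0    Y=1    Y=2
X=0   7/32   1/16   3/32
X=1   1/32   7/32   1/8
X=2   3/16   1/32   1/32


H(X) = 1.5613, H(Y) = 1.5462, H(X,Y) = 2.8260
I(X;Y) = H(X) + H(Y) - H(X,Y) = 0.2814 bits


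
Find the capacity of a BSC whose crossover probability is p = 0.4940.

For BSC with error probability p:
C = 1 - H(p) where H(p) is binary entropy
H(0.4940) = -0.4940 × log₂(0.4940) - 0.5060 × log₂(0.5060)
H(p) = 0.9999
C = 1 - 0.9999 = 0.0001 bits/use


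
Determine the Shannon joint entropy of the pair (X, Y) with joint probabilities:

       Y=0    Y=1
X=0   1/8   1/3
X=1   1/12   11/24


H(X,Y) = -Σ p(x,y) log₂ p(x,y)
  p(0,0)=1/8: -0.1250 × log₂(0.1250) = 0.3750
  p(0,1)=1/3: -0.3333 × log₂(0.3333) = 0.5283
  p(1,0)=1/12: -0.0833 × log₂(0.0833) = 0.2987
  p(1,1)=11/24: -0.4583 × log₂(0.4583) = 0.5159
H(X,Y) = 1.7179 bits


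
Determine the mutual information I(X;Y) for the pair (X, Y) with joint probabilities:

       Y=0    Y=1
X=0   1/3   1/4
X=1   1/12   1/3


H(X) = 0.9799, H(Y) = 0.9799, H(X,Y) = 1.8554
I(X;Y) = H(X) + H(Y) - H(X,Y) = 0.1043 bits


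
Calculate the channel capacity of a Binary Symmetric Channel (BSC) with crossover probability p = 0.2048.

For BSC with error probability p:
C = 1 - H(p) where H(p) is binary entropy
H(0.2048) = -0.2048 × log₂(0.2048) - 0.7952 × log₂(0.7952)
H(p) = 0.7314
C = 1 - 0.7314 = 0.2686 bits/use


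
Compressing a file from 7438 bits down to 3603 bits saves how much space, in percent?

Space savings = (1 - Compressed/Original) × 100%
= (1 - 3603/7438) × 100%
= 51.56%


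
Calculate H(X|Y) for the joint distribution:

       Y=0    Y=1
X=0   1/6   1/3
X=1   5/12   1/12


H(X|Y) = Σ_y p(y) H(X|Y=y)
  p(Y=0) = 7/12, H(X|Y=0) = 0.8631
  p(Y=1) = 5/12, H(X|Y=1) = 0.7219
H(X|Y) = 0.5833×0.8631 + 0.4167×0.7219 = 0.8043 bits


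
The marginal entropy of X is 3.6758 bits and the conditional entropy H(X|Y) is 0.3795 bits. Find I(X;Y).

I(X;Y) = H(X) - H(X|Y)
I(X;Y) = 3.6758 - 0.3795 = 3.2963 bits


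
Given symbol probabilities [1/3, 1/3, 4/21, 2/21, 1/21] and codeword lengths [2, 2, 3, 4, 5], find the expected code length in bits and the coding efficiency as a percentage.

Average length L = Σ p_i × l_i = 2.5238 bits
Entropy H = 2.0446 bits
Efficiency η = H/L × 100% = 81.01%


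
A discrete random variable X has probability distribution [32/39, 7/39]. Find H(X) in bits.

H(X) = -Σ p(x) log₂ p(x)
  -32/39 × log₂(32/39) = 0.2342
  -7/39 × log₂(7/39) = 0.4448
H(X) = 0.6790 bits


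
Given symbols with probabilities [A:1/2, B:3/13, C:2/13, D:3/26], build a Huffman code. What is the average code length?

Huffman tree construction:
Combine smallest probabilities repeatedly
Resulting codes:
  A: 0 (length 1)
  B: 10 (length 2)
  C: 111 (length 3)
  D: 110 (length 3)
Average length = Σ p(s) × length(s) = 1.7692 bits


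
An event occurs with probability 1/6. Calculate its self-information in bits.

Information content I(x) = -log₂(p(x))
I = -log₂(1/6) = -log₂(0.1667)
I = 2.5850 bits


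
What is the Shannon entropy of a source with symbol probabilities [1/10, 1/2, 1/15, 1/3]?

H(X) = -Σ p(x) log₂ p(x)
  -1/10 × log₂(1/10) = 0.3322
  -1/2 × log₂(1/2) = 0.5000
  -1/15 × log₂(1/15) = 0.2605
  -1/3 × log₂(1/3) = 0.5283
H(X) = 1.6210 bits


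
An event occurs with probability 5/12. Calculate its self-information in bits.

Information content I(x) = -log₂(p(x))
I = -log₂(5/12) = -log₂(0.4167)
I = 1.2630 bits


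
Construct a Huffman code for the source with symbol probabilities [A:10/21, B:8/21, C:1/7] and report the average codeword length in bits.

Huffman tree construction:
Combine smallest probabilities repeatedly
Resulting codes:
  A: 0 (length 1)
  B: 11 (length 2)
  C: 10 (length 2)
Average length = Σ p(s) × length(s) = 1.5238 bits


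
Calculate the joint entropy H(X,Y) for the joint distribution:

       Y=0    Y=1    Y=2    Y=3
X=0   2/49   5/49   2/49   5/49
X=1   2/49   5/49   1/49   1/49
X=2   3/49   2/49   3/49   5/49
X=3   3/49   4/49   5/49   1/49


H(X,Y) = -Σ p(x,y) log₂ p(x,y)
  p(0,0)=2/49: -0.0408 × log₂(0.0408) = 0.1884
  p(0,1)=5/49: -0.1020 × log₂(0.1020) = 0.3360
  p(0,2)=2/49: -0.0408 × log₂(0.0408) = 0.1884
  p(0,3)=5/49: -0.1020 × log₂(0.1020) = 0.3360
  p(1,0)=2/49: -0.0408 × log₂(0.0408) = 0.1884
  p(1,1)=5/49: -0.1020 × log₂(0.1020) = 0.3360
  p(1,2)=1/49: -0.0204 × log₂(0.0204) = 0.1146
  p(1,3)=1/49: -0.0204 × log₂(0.0204) = 0.1146
  p(2,0)=3/49: -0.0612 × log₂(0.0612) = 0.2467
  p(2,1)=2/49: -0.0408 × log₂(0.0408) = 0.1884
  p(2,2)=3/49: -0.0612 × log₂(0.0612) = 0.2467
  p(2,3)=5/49: -0.1020 × log₂(0.1020) = 0.3360
  p(3,0)=3/49: -0.0612 × log₂(0.0612) = 0.2467
  p(3,1)=4/49: -0.0816 × log₂(0.0816) = 0.2951
  p(3,2)=5/49: -0.1020 × log₂(0.1020) = 0.3360
  p(3,3)=1/49: -0.0204 × log₂(0.0204) = 0.1146
H(X,Y) = 3.8124 bits


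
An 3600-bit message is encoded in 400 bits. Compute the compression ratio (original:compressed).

Compression ratio = Original / Compressed
= 3600 / 400 = 9.00:1


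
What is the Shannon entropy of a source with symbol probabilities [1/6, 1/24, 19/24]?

H(X) = -Σ p(x) log₂ p(x)
  -1/6 × log₂(1/6) = 0.4308
  -1/24 × log₂(1/24) = 0.1910
  -19/24 × log₂(19/24) = 0.2668
H(X) = 0.8887 bits


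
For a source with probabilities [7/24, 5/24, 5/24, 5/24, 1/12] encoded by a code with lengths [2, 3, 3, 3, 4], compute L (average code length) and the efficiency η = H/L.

Average length L = Σ p_i × l_i = 2.7917 bits
Entropy H = 2.2316 bits
Efficiency η = H/L × 100% = 79.94%


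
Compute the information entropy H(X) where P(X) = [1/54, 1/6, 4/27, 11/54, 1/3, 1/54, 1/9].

H(X) = -Σ p(x) log₂ p(x)
  -1/54 × log₂(1/54) = 0.1066
  -1/6 × log₂(1/6) = 0.4308
  -4/27 × log₂(4/27) = 0.4081
  -11/54 × log₂(11/54) = 0.4676
  -1/3 × log₂(1/3) = 0.5283
  -1/54 × log₂(1/54) = 0.1066
  -1/9 × log₂(1/9) = 0.3522
H(X) = 2.4002 bits


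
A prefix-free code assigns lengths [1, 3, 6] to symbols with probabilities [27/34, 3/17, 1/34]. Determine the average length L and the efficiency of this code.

Average length L = Σ p_i × l_i = 1.5000 bits
Entropy H = 0.8554 bits
Efficiency η = H/L × 100% = 57.02%


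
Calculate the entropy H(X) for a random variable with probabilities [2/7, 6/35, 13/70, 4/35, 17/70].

H(X) = -Σ p(x) log₂ p(x)
  -2/7 × log₂(2/7) = 0.5164
  -6/35 × log₂(6/35) = 0.4362
  -13/70 × log₂(13/70) = 0.4511
  -4/35 × log₂(4/35) = 0.3576
  -17/70 × log₂(17/70) = 0.4959
H(X) = 2.2571 bits


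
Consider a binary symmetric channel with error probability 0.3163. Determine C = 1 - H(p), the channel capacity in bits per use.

For BSC with error probability p:
C = 1 - H(p) where H(p) is binary entropy
H(0.3163) = -0.3163 × log₂(0.3163) - 0.6837 × log₂(0.6837)
H(p) = 0.9003
C = 1 - 0.9003 = 0.0997 bits/use


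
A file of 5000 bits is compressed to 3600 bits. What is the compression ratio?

Compression ratio = Original / Compressed
= 5000 / 3600 = 1.39:1


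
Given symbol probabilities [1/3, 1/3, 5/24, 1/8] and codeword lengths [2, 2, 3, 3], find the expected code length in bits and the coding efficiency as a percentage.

Average length L = Σ p_i × l_i = 2.3333 bits
Entropy H = 1.9031 bits
Efficiency η = H/L × 100% = 81.56%


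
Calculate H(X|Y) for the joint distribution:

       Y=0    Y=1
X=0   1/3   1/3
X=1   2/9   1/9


H(X|Y) = Σ_y p(y) H(X|Y=y)
  p(Y=0) = 5/9, H(X|Y=0) = 0.9710
  p(Y=1) = 4/9, H(X|Y=1) = 0.8113
H(X|Y) = 0.5556×0.9710 + 0.4444×0.8113 = 0.9000 bits


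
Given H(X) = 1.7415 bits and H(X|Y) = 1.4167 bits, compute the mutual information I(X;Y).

I(X;Y) = H(X) - H(X|Y)
I(X;Y) = 1.7415 - 1.4167 = 0.3248 bits


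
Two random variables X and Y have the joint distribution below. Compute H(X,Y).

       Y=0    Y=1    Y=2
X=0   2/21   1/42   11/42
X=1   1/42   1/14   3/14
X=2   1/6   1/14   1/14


H(X,Y) = -Σ p(x,y) log₂ p(x,y)
  p(0,0)=2/21: -0.0952 × log₂(0.0952) = 0.3231
  p(0,1)=1/42: -0.0238 × log₂(0.0238) = 0.1284
  p(0,2)=11/42: -0.2619 × log₂(0.2619) = 0.5062
  p(1,0)=1/42: -0.0238 × log₂(0.0238) = 0.1284
  p(1,1)=1/14: -0.0714 × log₂(0.0714) = 0.2720
  p(1,2)=3/14: -0.2143 × log₂(0.2143) = 0.4762
  p(2,0)=1/6: -0.1667 × log₂(0.1667) = 0.4308
  p(2,1)=1/14: -0.0714 × log₂(0.0714) = 0.2720
  p(2,2)=1/14: -0.0714 × log₂(0.0714) = 0.2720
H(X,Y) = 2.8090 bits


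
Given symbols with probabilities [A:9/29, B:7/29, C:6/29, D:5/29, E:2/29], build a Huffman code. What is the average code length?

Huffman tree construction:
Combine smallest probabilities repeatedly
Resulting codes:
  A: 11 (length 2)
  B: 01 (length 2)
  C: 00 (length 2)
  D: 101 (length 3)
  E: 100 (length 3)
Average length = Σ p(s) × length(s) = 2.2414 bits


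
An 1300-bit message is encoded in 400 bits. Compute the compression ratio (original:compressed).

Compression ratio = Original / Compressed
= 1300 / 400 = 3.25:1


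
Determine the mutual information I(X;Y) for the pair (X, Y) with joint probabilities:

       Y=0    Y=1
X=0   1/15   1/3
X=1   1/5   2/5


H(X) = 0.9710, H(Y) = 0.8366, H(X,Y) = 1.7819
I(X;Y) = H(X) + H(Y) - H(X,Y) = 0.0257 bits


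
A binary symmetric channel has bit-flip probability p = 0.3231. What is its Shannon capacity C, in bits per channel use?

For BSC with error probability p:
C = 1 - H(p) where H(p) is binary entropy
H(0.3231) = -0.3231 × log₂(0.3231) - 0.6769 × log₂(0.6769)
H(p) = 0.9077
C = 1 - 0.9077 = 0.0923 bits/use


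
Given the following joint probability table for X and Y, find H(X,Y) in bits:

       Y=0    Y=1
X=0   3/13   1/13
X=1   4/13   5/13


H(X,Y) = -Σ p(x,y) log₂ p(x,y)
  p(0,0)=3/13: -0.2308 × log₂(0.2308) = 0.4882
  p(0,1)=1/13: -0.0769 × log₂(0.0769) = 0.2846
  p(1,0)=4/13: -0.3077 × log₂(0.3077) = 0.5232
  p(1,1)=5/13: -0.3846 × log₂(0.3846) = 0.5302
H(X,Y) = 1.8262 bits


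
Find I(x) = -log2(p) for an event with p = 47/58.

Information content I(x) = -log₂(p(x))
I = -log₂(47/58) = -log₂(0.8103)
I = 0.3034 bits


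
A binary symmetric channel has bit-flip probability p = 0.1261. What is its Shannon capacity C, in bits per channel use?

For BSC with error probability p:
C = 1 - H(p) where H(p) is binary entropy
H(0.1261) = -0.1261 × log₂(0.1261) - 0.8739 × log₂(0.8739)
H(p) = 0.5466
C = 1 - 0.5466 = 0.4534 bits/use


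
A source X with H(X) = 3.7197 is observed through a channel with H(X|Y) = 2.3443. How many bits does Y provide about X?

I(X;Y) = H(X) - H(X|Y)
I(X;Y) = 3.7197 - 2.3443 = 1.3754 bits


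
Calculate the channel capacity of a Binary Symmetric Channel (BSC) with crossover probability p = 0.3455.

For BSC with error probability p:
C = 1 - H(p) where H(p) is binary entropy
H(0.3455) = -0.3455 × log₂(0.3455) - 0.6545 × log₂(0.6545)
H(p) = 0.9300
C = 1 - 0.9300 = 0.0700 bits/use


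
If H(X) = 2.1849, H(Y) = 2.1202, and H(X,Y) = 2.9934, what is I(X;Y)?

I(X;Y) = H(X) + H(Y) - H(X,Y)
I(X;Y) = 2.1849 + 2.1202 - 2.9934 = 1.3117 bits


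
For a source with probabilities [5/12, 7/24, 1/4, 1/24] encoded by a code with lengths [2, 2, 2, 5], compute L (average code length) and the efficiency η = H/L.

Average length L = Σ p_i × l_i = 2.1250 bits
Entropy H = 1.7358 bits
Efficiency η = H/L × 100% = 81.68%


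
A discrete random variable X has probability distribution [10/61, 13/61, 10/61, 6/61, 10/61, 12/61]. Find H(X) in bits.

H(X) = -Σ p(x) log₂ p(x)
  -10/61 × log₂(10/61) = 0.4277
  -13/61 × log₂(13/61) = 0.4753
  -10/61 × log₂(10/61) = 0.4277
  -6/61 × log₂(6/61) = 0.3291
  -10/61 × log₂(10/61) = 0.4277
  -12/61 × log₂(12/61) = 0.4615
H(X) = 2.5489 bits


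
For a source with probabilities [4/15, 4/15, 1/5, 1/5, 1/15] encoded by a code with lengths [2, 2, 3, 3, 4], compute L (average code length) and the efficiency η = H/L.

Average length L = Σ p_i × l_i = 2.5333 bits
Entropy H = 2.2062 bits
Efficiency η = H/L × 100% = 87.09%


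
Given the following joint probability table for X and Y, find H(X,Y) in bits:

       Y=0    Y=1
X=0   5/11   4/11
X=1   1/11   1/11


H(X,Y) = -Σ p(x,y) log₂ p(x,y)
  p(0,0)=5/11: -0.4545 × log₂(0.4545) = 0.5170
  p(0,1)=4/11: -0.3636 × log₂(0.3636) = 0.5307
  p(1,0)=1/11: -0.0909 × log₂(0.0909) = 0.3145
  p(1,1)=1/11: -0.0909 × log₂(0.0909) = 0.3145
H(X,Y) = 1.6767 bits


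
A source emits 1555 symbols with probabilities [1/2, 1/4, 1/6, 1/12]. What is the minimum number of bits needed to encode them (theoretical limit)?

Entropy H = 1.7296 bits/symbol
Minimum bits = H × n = 1.7296 × 1555
= 2689.49 bits


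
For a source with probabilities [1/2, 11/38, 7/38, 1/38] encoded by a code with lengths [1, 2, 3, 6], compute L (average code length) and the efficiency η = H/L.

Average length L = Σ p_i × l_i = 1.7895 bits
Entropy H = 1.6054 bits
Efficiency η = H/L × 100% = 89.71%


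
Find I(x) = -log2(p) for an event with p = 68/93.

Information content I(x) = -log₂(p(x))
I = -log₂(68/93) = -log₂(0.7312)
I = 0.4517 bits


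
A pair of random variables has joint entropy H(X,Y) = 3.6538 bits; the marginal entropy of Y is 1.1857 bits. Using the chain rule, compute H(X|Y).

Chain rule: H(X,Y) = H(X|Y) + H(Y)
H(X|Y) = H(X,Y) - H(Y) = 3.6538 - 1.1857 = 2.4681 bits


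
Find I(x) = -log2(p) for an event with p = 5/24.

Information content I(x) = -log₂(p(x))
I = -log₂(5/24) = -log₂(0.2083)
I = 2.2630 bits


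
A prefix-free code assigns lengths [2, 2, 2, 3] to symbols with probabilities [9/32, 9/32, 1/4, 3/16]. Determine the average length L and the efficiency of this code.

Average length L = Σ p_i × l_i = 2.1875 bits
Entropy H = 1.9822 bits
Efficiency η = H/L × 100% = 90.62%


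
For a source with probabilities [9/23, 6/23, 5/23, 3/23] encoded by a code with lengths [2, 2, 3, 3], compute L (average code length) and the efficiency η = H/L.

Average length L = Σ p_i × l_i = 2.3478 bits
Entropy H = 1.8973 bits
Efficiency η = H/L × 100% = 80.81%


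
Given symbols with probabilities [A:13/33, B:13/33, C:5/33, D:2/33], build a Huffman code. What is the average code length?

Huffman tree construction:
Combine smallest probabilities repeatedly
Resulting codes:
  A: 11 (length 2)
  B: 0 (length 1)
  C: 101 (length 3)
  D: 100 (length 3)
Average length = Σ p(s) × length(s) = 1.8182 bits


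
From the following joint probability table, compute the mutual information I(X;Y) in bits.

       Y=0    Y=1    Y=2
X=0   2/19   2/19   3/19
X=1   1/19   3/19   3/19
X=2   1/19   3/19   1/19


H(X) = 1.5683, H(Y) = 1.5294, H(X,Y) = 3.0364
I(X;Y) = H(X) + H(Y) - H(X,Y) = 0.0614 bits


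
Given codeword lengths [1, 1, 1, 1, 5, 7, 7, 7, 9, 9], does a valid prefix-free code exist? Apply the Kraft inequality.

Kraft inequality: Σ 2^(-l_i) ≤ 1 for prefix-free code
Calculating: 2^(-1) + 2^(-1) + 2^(-1) + 2^(-1) + 2^(-5) + 2^(-7) + 2^(-7) + 2^(-7) + 2^(-9) + 2^(-9)
= 0.5 + 0.5 + 0.5 + 0.5 + 0.03125 + 0.0078125 + 0.0078125 + 0.0078125 + 0.001953125 + 0.001953125
= 2.0586
Since 2.0586 > 1, prefix-free code does not exist


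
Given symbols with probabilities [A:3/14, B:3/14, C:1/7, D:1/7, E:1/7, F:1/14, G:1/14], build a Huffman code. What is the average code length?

Huffman tree construction:
Combine smallest probabilities repeatedly
Resulting codes:
  A: 00 (length 2)
  B: 01 (length 2)
  C: 100 (length 3)
  D: 101 (length 3)
  E: 110 (length 3)
  F: 1110 (length 4)
  G: 1111 (length 4)
Average length = Σ p(s) × length(s) = 2.7143 bits


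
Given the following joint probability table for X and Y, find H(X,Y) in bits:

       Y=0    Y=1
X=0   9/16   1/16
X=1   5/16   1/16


H(X,Y) = -Σ p(x,y) log₂ p(x,y)
  p(0,0)=9/16: -0.5625 × log₂(0.5625) = 0.4669
  p(0,1)=1/16: -0.0625 × log₂(0.0625) = 0.2500
  p(1,0)=5/16: -0.3125 × log₂(0.3125) = 0.5244
  p(1,1)=1/16: -0.0625 × log₂(0.0625) = 0.2500
H(X,Y) = 1.4913 bits


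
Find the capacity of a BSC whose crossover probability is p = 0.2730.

For BSC with error probability p:
C = 1 - H(p) where H(p) is binary entropy
H(0.2730) = -0.2730 × log₂(0.2730) - 0.7270 × log₂(0.7270)
H(p) = 0.8457
C = 1 - 0.8457 = 0.1543 bits/use


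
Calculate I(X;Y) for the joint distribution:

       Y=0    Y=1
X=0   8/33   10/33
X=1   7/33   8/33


H(X) = 0.9940, H(Y) = 0.9940, H(X,Y) = 1.9877
I(X;Y) = H(X) + H(Y) - H(X,Y) = 0.0004 bits


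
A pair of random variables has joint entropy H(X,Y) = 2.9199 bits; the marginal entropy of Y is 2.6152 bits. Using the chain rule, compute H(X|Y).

Chain rule: H(X,Y) = H(X|Y) + H(Y)
H(X|Y) = H(X,Y) - H(Y) = 2.9199 - 2.6152 = 0.3047 bits


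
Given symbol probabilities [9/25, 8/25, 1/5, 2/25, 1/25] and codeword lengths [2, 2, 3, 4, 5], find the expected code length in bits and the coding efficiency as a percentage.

Average length L = Σ p_i × l_i = 2.4800 bits
Entropy H = 1.9983 bits
Efficiency η = H/L × 100% = 80.58%


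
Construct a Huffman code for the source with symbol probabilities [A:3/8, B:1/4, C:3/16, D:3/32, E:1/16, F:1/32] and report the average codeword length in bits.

Huffman tree construction:
Combine smallest probabilities repeatedly
Resulting codes:
  A: 11 (length 2)
  B: 10 (length 2)
  C: 00 (length 2)
  D: 010 (length 3)
  E: 0111 (length 4)
  F: 0110 (length 4)
Average length = Σ p(s) × length(s) = 2.2812 bits


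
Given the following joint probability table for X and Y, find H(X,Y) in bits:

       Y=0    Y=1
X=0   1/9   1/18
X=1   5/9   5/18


H(X,Y) = -Σ p(x,y) log₂ p(x,y)
  p(0,0)=1/9: -0.1111 × log₂(0.1111) = 0.3522
  p(0,1)=1/18: -0.0556 × log₂(0.0556) = 0.2317
  p(1,0)=5/9: -0.5556 × log₂(0.5556) = 0.4711
  p(1,1)=5/18: -0.2778 × log₂(0.2778) = 0.5133
H(X,Y) = 1.5683 bits


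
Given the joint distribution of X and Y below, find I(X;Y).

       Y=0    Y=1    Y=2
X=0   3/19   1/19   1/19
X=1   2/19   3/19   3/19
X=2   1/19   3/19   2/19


H(X) = 1.5574, H(Y) = 1.5810, H(X,Y) = 3.0364
I(X;Y) = H(X) + H(Y) - H(X,Y) = 0.1021 bits


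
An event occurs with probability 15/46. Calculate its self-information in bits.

Information content I(x) = -log₂(p(x))
I = -log₂(15/46) = -log₂(0.3261)
I = 1.6167 bits


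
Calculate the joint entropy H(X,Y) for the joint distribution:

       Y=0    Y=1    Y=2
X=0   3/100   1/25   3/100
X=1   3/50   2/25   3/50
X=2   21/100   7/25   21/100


H(X,Y) = -Σ p(x,y) log₂ p(x,y)
  p(0,0)=3/100: -0.0300 × log₂(0.0300) = 0.1518
  p(0,1)=1/25: -0.0400 × log₂(0.0400) = 0.1858
  p(0,2)=3/100: -0.0300 × log₂(0.0300) = 0.1518
  p(1,0)=3/50: -0.0600 × log₂(0.0600) = 0.2435
  p(1,1)=2/25: -0.0800 × log₂(0.0800) = 0.2915
  p(1,2)=3/50: -0.0600 × log₂(0.0600) = 0.2435
  p(2,0)=21/100: -0.2100 × log₂(0.2100) = 0.4728
  p(2,1)=7/25: -0.2800 × log₂(0.2800) = 0.5142
  p(2,2)=21/100: -0.2100 × log₂(0.2100) = 0.4728
H(X,Y) = 2.7277 bits


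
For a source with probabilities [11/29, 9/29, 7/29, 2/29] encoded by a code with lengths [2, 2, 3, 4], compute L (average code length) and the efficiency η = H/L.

Average length L = Σ p_i × l_i = 2.3793 bits
Entropy H = 1.8154 bits
Efficiency η = H/L × 100% = 76.30%


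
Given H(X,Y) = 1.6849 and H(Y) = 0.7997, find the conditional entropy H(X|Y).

Chain rule: H(X,Y) = H(X|Y) + H(Y)
H(X|Y) = H(X,Y) - H(Y) = 1.6849 - 0.7997 = 0.8852 bits


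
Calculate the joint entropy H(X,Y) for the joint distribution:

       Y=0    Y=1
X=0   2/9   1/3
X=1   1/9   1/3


H(X,Y) = -Σ p(x,y) log₂ p(x,y)
  p(0,0)=2/9: -0.2222 × log₂(0.2222) = 0.4822
  p(0,1)=1/3: -0.3333 × log₂(0.3333) = 0.5283
  p(1,0)=1/9: -0.1111 × log₂(0.1111) = 0.3522
  p(1,1)=1/3: -0.3333 × log₂(0.3333) = 0.5283
H(X,Y) = 1.8911 bits


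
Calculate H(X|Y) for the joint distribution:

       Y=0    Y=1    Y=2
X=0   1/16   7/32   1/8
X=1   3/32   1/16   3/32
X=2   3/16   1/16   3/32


H(X|Y) = Σ_y p(y) H(X|Y=y)
  p(Y=0) = 11/32, H(X|Y=0) = 1.4354
  p(Y=1) = 11/32, H(X|Y=1) = 1.3093
  p(Y=2) = 5/16, H(X|Y=2) = 1.5710
H(X|Y) = 0.3438×1.4354 + 0.3438×1.3093 + 0.3125×1.5710 = 1.4344 bits


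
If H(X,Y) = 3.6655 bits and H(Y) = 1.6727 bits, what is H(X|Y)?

Chain rule: H(X,Y) = H(X|Y) + H(Y)
H(X|Y) = H(X,Y) - H(Y) = 3.6655 - 1.6727 = 1.9928 bits


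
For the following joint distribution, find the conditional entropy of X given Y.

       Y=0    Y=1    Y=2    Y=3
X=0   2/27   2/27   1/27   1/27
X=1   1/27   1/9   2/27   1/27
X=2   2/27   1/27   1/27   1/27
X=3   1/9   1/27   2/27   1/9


H(X|Y) = Σ_y p(y) H(X|Y=y)
  p(Y=0) = 8/27, H(X|Y=0) = 1.9056
  p(Y=1) = 7/27, H(X|Y=1) = 1.8424
  p(Y=2) = 2/9, H(X|Y=2) = 1.9183
  p(Y=3) = 2/9, H(X|Y=3) = 1.7925
H(X|Y) = 0.2963×1.9056 + 0.2593×1.8424 + 0.2222×1.9183 + 0.2222×1.7925 = 1.8669 bits


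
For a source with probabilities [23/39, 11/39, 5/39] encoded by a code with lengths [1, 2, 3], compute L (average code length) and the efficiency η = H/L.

Average length L = Σ p_i × l_i = 1.5385 bits
Entropy H = 1.3442 bits
Efficiency η = H/L × 100% = 87.38%


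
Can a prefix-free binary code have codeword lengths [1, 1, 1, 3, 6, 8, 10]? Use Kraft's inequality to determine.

Kraft inequality: Σ 2^(-l_i) ≤ 1 for prefix-free code
Calculating: 2^(-1) + 2^(-1) + 2^(-1) + 2^(-3) + 2^(-6) + 2^(-8) + 2^(-10)
= 0.5 + 0.5 + 0.5 + 0.125 + 0.015625 + 0.00390625 + 0.0009765625
= 1.6455
Since 1.6455 > 1, prefix-free code does not exist


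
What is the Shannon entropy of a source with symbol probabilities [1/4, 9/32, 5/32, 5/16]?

H(X) = -Σ p(x) log₂ p(x)
  -1/4 × log₂(1/4) = 0.5000
  -9/32 × log₂(9/32) = 0.5147
  -5/32 × log₂(5/32) = 0.4184
  -5/16 × log₂(5/16) = 0.5244
H(X) = 1.9576 bits


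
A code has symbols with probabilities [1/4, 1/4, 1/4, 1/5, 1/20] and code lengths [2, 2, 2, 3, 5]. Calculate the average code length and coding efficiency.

Average length L = Σ p_i × l_i = 2.3500 bits
Entropy H = 2.1805 bits
Efficiency η = H/L × 100% = 92.79%


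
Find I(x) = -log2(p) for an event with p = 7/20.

Information content I(x) = -log₂(p(x))
I = -log₂(7/20) = -log₂(0.3500)
I = 1.5146 bits


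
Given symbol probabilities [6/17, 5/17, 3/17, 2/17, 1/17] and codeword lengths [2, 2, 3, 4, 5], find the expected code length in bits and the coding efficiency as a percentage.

Average length L = Σ p_i × l_i = 2.5882 bits
Entropy H = 2.0949 bits
Efficiency η = H/L × 100% = 80.94%


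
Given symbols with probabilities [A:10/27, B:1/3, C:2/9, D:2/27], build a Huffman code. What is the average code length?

Huffman tree construction:
Combine smallest probabilities repeatedly
Resulting codes:
  A: 0 (length 1)
  B: 11 (length 2)
  C: 101 (length 3)
  D: 100 (length 3)
Average length = Σ p(s) × length(s) = 1.9259 bits


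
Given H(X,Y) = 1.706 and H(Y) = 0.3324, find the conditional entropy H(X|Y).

Chain rule: H(X,Y) = H(X|Y) + H(Y)
H(X|Y) = H(X,Y) - H(Y) = 1.706 - 0.3324 = 1.3736 bits


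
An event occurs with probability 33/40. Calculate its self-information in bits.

Information content I(x) = -log₂(p(x))
I = -log₂(33/40) = -log₂(0.8250)
I = 0.2775 bits


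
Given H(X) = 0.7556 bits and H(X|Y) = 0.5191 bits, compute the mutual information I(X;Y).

I(X;Y) = H(X) - H(X|Y)
I(X;Y) = 0.7556 - 0.5191 = 0.2365 bits


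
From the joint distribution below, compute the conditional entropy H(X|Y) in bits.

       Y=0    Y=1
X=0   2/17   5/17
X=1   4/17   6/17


H(X|Y) = Σ_y p(y) H(X|Y=y)
  p(Y=0) = 6/17, H(X|Y=0) = 0.9183
  p(Y=1) = 11/17, H(X|Y=1) = 0.9940
H(X|Y) = 0.3529×0.9183 + 0.6471×0.9940 = 0.9673 bits


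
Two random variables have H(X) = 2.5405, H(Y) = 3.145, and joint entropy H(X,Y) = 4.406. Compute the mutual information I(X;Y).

I(X;Y) = H(X) + H(Y) - H(X,Y)
I(X;Y) = 2.5405 + 3.145 - 4.406 = 1.2795 bits


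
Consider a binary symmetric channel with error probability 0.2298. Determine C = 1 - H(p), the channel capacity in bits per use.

For BSC with error probability p:
C = 1 - H(p) where H(p) is binary entropy
H(0.2298) = -0.2298 × log₂(0.2298) - 0.7702 × log₂(0.7702)
H(p) = 0.7777
C = 1 - 0.7777 = 0.2223 bits/use


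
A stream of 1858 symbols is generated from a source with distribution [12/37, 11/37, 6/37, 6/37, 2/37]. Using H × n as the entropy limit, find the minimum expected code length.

Entropy H = 2.1259 bits/symbol
Minimum bits = H × n = 2.1259 × 1858
= 3949.85 bits


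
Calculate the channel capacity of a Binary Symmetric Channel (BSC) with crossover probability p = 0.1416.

For BSC with error probability p:
C = 1 - H(p) where H(p) is binary entropy
H(0.1416) = -0.1416 × log₂(0.1416) - 0.8584 × log₂(0.8584)
H(p) = 0.5884
C = 1 - 0.5884 = 0.4116 bits/use


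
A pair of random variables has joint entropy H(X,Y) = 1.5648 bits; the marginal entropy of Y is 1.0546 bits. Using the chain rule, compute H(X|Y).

Chain rule: H(X,Y) = H(X|Y) + H(Y)
H(X|Y) = H(X,Y) - H(Y) = 1.5648 - 1.0546 = 0.5102 bits


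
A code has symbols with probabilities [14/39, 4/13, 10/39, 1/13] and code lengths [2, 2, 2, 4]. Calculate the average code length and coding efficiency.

Average length L = Σ p_i × l_i = 2.1538 bits
Entropy H = 1.8419 bits
Efficiency η = H/L × 100% = 85.52%


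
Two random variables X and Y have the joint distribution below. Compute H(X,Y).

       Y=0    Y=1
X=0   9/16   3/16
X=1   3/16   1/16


H(X,Y) = -Σ p(x,y) log₂ p(x,y)
  p(0,0)=9/16: -0.5625 × log₂(0.5625) = 0.4669
  p(0,1)=3/16: -0.1875 × log₂(0.1875) = 0.4528
  p(1,0)=3/16: -0.1875 × log₂(0.1875) = 0.4528
  p(1,1)=1/16: -0.0625 × log₂(0.0625) = 0.2500
H(X,Y) = 1.6226 bits
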